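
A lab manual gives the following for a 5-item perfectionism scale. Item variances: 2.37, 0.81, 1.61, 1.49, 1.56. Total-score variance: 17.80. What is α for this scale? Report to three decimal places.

α = 0.699

Σσ²ᵢ = 2.37 + 0.81 + 1.61 + 1.49 + 1.56 = 7.84
α = (k/(k−1))·(1 − Σσ²ᵢ/Var(T)) = (5/4)·(1 − 7.84/17.80) = 0.699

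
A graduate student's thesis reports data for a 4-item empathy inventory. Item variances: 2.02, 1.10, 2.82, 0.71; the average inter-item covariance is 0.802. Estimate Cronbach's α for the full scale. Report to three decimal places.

Cronbach's α = 0.788

ΣVar(i) = 2.02 + 1.10 + 2.82 + 0.71 = 6.65
Sum of the 6 distinct covariances = 6 × 0.802 = 4.812
Var(T) = ΣVar(i) + 2·Σcov = 6.65 + 2 × 4.812 = 16.274
α = (4/3)·(1 − 6.65/16.274) = 0.788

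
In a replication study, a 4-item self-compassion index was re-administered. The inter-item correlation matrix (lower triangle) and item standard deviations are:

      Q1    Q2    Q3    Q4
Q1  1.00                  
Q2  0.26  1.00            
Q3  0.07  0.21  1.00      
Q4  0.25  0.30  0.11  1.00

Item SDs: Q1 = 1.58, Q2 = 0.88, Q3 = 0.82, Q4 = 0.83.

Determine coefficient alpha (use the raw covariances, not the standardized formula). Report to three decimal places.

Σσ²ᵢ = 1.58² + 0.88² + 0.82² + 0.83² = 4.6321
Covariances σ_ij = r_ij · s_i · s_j:
  σ(Q1,Q2) = 0.26 × 1.58 × 0.88 = 0.3615
  σ(Q1,Q3) = 0.07 × 1.58 × 0.82 = 0.0907
  σ(Q1,Q4) = 0.25 × 1.58 × 0.83 = 0.3278
  σ(Q2,Q3) = 0.21 × 0.88 × 0.82 = 0.1515
  σ(Q2,Q4) = 0.30 × 0.88 × 0.83 = 0.2191
  σ(Q3,Q4) = 0.11 × 0.82 × 0.83 = 0.0749
σ²_T = Σσ²ᵢ + 2·Σσ_ij = 4.6321 + 2 × 1.2255 = 7.0831
α = (4/3)·(1 − 4.6321/7.0831) = 0.461

α = 0.461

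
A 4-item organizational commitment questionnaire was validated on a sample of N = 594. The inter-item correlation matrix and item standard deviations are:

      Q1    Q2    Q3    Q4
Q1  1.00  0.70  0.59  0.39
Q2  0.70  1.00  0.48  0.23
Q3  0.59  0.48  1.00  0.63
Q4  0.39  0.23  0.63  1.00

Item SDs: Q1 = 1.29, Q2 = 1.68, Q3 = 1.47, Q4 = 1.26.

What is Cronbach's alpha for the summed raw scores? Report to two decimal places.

Σσ²ᵢ = 1.29² + 1.68² + 1.47² + 1.26² = 8.2350
Covariances σ_ij = r_ij · s_i · s_j:
  σ(Q1,Q2) = 0.70 × 1.29 × 1.68 = 1.5170
  σ(Q1,Q3) = 0.59 × 1.29 × 1.47 = 1.1188
  σ(Q1,Q4) = 0.39 × 1.29 × 1.26 = 0.6339
  σ(Q2,Q3) = 0.48 × 1.68 × 1.47 = 1.1854
  σ(Q2,Q4) = 0.23 × 1.68 × 1.26 = 0.4869
  σ(Q3,Q4) = 0.63 × 1.47 × 1.26 = 1.1669
σ²_T = Σσ²ᵢ + 2·Σσ_ij = 8.2350 + 2 × 6.1089 = 20.4528
α = (4/3)·(1 − 8.2350/20.4528) = 0.80

Cronbach's alpha = 0.80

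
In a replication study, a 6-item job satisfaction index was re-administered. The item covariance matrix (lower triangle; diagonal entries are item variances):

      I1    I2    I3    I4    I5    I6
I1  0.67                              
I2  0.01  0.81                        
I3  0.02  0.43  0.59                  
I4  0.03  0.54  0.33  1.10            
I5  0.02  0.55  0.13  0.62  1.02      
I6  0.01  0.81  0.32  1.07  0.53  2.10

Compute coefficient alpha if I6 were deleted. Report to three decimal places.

α = 0.702

Remaining items: I1, I2, I3, I4, I5 (k = 5).
Σσ²ᵢ = 0.67 + 0.81 + 0.59 + 1.10 + 1.02 = 4.19
σ²_T = 4.19 + 2 × 2.68 = 9.55
α (item deleted) = (5/4)·(1 − 4.19/9.55) = 0.702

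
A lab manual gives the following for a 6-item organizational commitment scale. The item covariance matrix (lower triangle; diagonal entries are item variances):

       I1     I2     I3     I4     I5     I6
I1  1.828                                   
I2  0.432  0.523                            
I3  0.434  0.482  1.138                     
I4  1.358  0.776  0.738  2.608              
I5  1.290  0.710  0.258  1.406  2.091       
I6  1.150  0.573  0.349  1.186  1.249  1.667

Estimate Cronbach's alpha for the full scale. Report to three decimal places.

Cronbach's alpha = 0.859

ΣVar(i) = 1.828 + 0.523 + 1.138 + 2.608 + 2.091 + 1.667 = 9.855
Σ_{i<j} σ_ij = 12.391
σ²_total = 9.855 + 2 × 12.391 = 34.637
α = (k/(k−1))·(1 − ΣVar(i)/σ²_total) = (6/5)·(1 − 9.855/34.637) = 0.859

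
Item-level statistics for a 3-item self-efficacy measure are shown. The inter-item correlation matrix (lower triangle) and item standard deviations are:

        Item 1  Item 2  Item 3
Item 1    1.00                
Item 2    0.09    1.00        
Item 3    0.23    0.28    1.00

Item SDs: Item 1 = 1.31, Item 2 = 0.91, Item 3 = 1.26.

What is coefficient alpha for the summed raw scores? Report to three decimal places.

Σσ²ᵢ = 1.31² + 0.91² + 1.26² = 4.1318
Covariances σ_ij = r_ij · s_i · s_j:
  σ(Item 1,Item 2) = 0.09 × 1.31 × 0.91 = 0.1073
  σ(Item 1,Item 3) = 0.23 × 1.31 × 1.26 = 0.3796
  σ(Item 2,Item 3) = 0.28 × 0.91 × 1.26 = 0.3210
σ²_T = Σσ²ᵢ + 2·Σσ_ij = 4.1318 + 2 × 0.8079 = 5.7476
α = (3/2)·(1 − 4.1318/5.7476) = 0.422

α = 0.422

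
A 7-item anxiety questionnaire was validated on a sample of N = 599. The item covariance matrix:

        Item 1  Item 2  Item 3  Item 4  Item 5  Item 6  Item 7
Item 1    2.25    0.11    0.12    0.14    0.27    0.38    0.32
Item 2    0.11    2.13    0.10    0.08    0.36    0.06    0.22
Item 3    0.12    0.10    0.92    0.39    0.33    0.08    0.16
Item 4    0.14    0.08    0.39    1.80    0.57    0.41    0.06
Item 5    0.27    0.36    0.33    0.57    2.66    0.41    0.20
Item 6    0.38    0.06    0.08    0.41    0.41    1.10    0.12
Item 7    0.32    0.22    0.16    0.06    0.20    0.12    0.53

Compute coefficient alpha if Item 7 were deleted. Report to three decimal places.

α = 0.495

Remaining items: Item 1, Item 2, Item 3, Item 4, Item 5, Item 6 (k = 6).
Σσᵢ² = 2.25 + 2.13 + 0.92 + 1.80 + 2.66 + 1.10 = 10.86
Var(T) = 10.86 + 2 × 3.81 = 18.48
α (item deleted) = (6/5)·(1 − 10.86/18.48) = 0.495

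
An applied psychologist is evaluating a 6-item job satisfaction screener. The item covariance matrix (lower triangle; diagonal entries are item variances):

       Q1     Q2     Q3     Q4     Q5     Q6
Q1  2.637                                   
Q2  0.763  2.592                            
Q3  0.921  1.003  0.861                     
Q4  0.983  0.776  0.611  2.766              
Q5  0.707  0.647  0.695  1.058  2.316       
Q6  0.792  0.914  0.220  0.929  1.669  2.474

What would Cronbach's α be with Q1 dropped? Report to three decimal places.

Remaining items: Q2, Q3, Q4, Q5, Q6 (k = 5).
Σσᵢ² = 2.592 + 0.861 + 2.766 + 2.316 + 2.474 = 11.009
total variance = 11.009 + 2 × 8.522 = 28.053
α (item deleted) = (5/4)·(1 − 11.009/28.053) = 0.759

Cronbach's α = 0.759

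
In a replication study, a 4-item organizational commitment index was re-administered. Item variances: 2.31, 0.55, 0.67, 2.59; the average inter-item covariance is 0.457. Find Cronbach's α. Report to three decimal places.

sum of item variances = 2.31 + 0.55 + 0.67 + 2.59 = 6.12
Sum of the 6 distinct covariances = 6 × 0.457 = 2.742
σ²_total = sum of item variances + 2·Σcov = 6.12 + 2 × 2.742 = 11.604
α = (4/3)·(1 − 6.12/11.604) = 0.630

α = 0.630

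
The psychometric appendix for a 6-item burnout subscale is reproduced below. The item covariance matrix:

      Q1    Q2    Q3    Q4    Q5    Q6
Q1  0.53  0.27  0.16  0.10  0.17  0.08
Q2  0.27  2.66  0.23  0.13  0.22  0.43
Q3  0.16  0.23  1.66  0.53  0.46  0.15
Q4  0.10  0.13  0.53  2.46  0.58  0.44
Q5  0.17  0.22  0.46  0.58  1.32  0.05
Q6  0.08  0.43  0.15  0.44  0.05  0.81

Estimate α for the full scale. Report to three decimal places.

α = 0.550

sum of item variances = 0.53 + 2.66 + 1.66 + 2.46 + 1.32 + 0.81 = 9.44
Sum of the distinct covariances = 4.00
σ²_total = 9.44 + 2 × 4.00 = 17.44
α = (k/(k−1))·(1 − sum of item variances/σ²_total) = (6/5)·(1 − 9.44/17.44) = 0.550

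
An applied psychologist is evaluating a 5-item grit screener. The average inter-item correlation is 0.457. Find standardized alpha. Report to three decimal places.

standardized alpha = 0.808

Standardized α = k·r̄ / (1 + (k−1)·r̄) = 5 × 0.457 / (1 + 4 × 0.457)
  = 2.2850 / 2.8280 = 0.808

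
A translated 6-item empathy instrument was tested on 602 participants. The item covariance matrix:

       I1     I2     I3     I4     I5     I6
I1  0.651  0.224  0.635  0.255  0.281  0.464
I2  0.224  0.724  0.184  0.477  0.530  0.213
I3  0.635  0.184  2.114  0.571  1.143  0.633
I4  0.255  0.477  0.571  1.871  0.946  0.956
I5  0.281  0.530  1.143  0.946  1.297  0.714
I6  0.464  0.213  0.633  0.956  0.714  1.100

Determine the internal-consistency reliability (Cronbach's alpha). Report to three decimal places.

Σσᵢ² = 0.651 + 0.724 + 2.114 + 1.871 + 1.297 + 1.100 = 7.757
Sum of the distinct covariances = 8.226
Var(T) = 7.757 + 2 × 8.226 = 24.209
α = (k/(k−1))·(1 − Σσᵢ²/Var(T)) = (6/5)·(1 − 7.757/24.209) = 0.815

Cronbach's alpha = 0.815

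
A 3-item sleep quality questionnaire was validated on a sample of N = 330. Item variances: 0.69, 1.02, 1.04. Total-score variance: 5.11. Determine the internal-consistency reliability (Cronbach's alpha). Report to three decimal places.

Cronbach's alpha = 0.693

Σσᵢ² = 0.69 + 1.02 + 1.04 = 2.75
α = (k/(k−1))·(1 − Σσᵢ²/σ²_total) = (3/2)·(1 − 2.75/5.11) = 0.693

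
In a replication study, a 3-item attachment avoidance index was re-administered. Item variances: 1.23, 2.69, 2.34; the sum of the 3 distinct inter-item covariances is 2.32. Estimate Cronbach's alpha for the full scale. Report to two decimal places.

sum of item variances = 1.23 + 2.69 + 2.34 = 6.26
Sum of distinct covariances = 2.32
σ²_total = sum of item variances + 2·Σcov = 6.26 + 2 × 2.32 = 10.90
α = (3/2)·(1 − 6.26/10.90) = 0.64

α = 0.64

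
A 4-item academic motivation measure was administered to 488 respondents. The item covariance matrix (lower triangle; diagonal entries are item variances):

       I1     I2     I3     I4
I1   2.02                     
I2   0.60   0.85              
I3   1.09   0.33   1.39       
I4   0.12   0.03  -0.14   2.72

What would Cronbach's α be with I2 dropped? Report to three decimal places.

Remaining items: I1, I3, I4 (k = 3).
Σσ²ᵢ = 2.02 + 1.39 + 2.72 = 6.13
σ²_total = 6.13 + 2 × 1.07 = 8.27
α (item deleted) = (3/2)·(1 − 6.13/8.27) = 0.388

α = 0.388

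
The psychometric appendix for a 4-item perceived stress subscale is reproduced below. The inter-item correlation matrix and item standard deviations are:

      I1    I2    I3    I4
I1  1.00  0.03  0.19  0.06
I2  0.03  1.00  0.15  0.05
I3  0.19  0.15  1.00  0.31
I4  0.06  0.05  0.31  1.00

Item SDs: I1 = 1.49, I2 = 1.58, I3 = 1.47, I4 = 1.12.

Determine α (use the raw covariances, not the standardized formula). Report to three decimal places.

α = 0.365

Σσ²ᵢ = 1.49² + 1.58² + 1.47² + 1.12² = 8.1318
Covariances σ_ij = r_ij · s_i · s_j:
  σ(I1,I2) = 0.03 × 1.49 × 1.58 = 0.0706
  σ(I1,I3) = 0.19 × 1.49 × 1.47 = 0.4162
  σ(I1,I4) = 0.06 × 1.49 × 1.12 = 0.1001
  σ(I2,I3) = 0.15 × 1.58 × 1.47 = 0.3484
  σ(I2,I4) = 0.05 × 1.58 × 1.12 = 0.0885
  σ(I3,I4) = 0.31 × 1.47 × 1.12 = 0.5104
σ²_T = Σσ²ᵢ + 2·Σσ_ij = 8.1318 + 2 × 1.5342 = 11.2002
α = (4/3)·(1 − 8.1318/11.2002) = 0.365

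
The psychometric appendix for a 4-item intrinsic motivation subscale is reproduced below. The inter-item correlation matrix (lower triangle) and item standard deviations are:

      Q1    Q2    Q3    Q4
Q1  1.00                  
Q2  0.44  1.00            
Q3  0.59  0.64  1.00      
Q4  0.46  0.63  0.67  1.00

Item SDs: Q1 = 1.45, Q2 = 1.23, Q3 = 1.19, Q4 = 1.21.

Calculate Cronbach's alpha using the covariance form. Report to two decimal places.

Cronbach's alpha = 0.84

Σσ²ᵢ = 1.45² + 1.23² + 1.19² + 1.21² = 6.4956
Covariances σ_ij = r_ij · s_i · s_j:
  σ(Q1,Q2) = 0.44 × 1.45 × 1.23 = 0.7847
  σ(Q1,Q3) = 0.59 × 1.45 × 1.19 = 1.0180
  σ(Q1,Q4) = 0.46 × 1.45 × 1.21 = 0.8071
  σ(Q2,Q3) = 0.64 × 1.23 × 1.19 = 0.9368
  σ(Q2,Q4) = 0.63 × 1.23 × 1.21 = 0.9376
  σ(Q3,Q4) = 0.67 × 1.19 × 1.21 = 0.9647
σ²_T = Σσ²ᵢ + 2·Σσ_ij = 6.4956 + 2 × 5.4489 = 17.3934
α = (4/3)·(1 − 6.4956/17.3934) = 0.84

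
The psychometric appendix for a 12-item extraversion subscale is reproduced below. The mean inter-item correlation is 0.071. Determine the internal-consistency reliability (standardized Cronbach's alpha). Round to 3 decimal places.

Standardized α = k·r̄ / (1 + (k−1)·r̄) = 12 × 0.071 / (1 + 11 × 0.071)
  = 0.8520 / 1.7810 = 0.478

standardized Cronbach's alpha = 0.478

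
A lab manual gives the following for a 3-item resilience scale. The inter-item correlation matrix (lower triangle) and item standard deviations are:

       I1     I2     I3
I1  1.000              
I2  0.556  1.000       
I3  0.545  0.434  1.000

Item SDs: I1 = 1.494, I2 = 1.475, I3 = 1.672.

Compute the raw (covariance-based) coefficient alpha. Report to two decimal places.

Σσ²ᵢ = 1.494² + 1.475² + 1.672² = 7.2032
Covariances σ_ij = r_ij · s_i · s_j:
  σ(I1,I2) = 0.556 × 1.494 × 1.475 = 1.2252
  σ(I1,I3) = 0.545 × 1.494 × 1.672 = 1.3614
  σ(I2,I3) = 0.434 × 1.475 × 1.672 = 1.0703
σ²_T = Σσ²ᵢ + 2·Σσ_ij = 7.2032 + 2 × 3.6569 = 14.5170
α = (3/2)·(1 − 7.2032/14.5170) = 0.76

α = 0.76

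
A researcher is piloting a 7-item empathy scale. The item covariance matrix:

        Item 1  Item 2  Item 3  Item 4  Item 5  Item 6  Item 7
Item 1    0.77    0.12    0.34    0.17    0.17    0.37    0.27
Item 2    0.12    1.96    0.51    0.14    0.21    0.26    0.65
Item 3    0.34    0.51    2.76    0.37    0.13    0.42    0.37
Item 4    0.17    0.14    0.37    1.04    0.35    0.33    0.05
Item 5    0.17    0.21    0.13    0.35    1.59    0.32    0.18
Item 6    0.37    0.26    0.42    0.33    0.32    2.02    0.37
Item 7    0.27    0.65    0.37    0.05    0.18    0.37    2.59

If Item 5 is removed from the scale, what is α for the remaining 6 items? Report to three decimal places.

α = 0.552

Remaining items: Item 1, Item 2, Item 3, Item 4, Item 6, Item 7 (k = 6).
Σσᵢ² = 0.77 + 1.96 + 2.76 + 1.04 + 2.02 + 2.59 = 11.14
Var(T) = 11.14 + 2 × 4.74 = 20.62
α (item deleted) = (6/5)·(1 − 11.14/20.62) = 0.552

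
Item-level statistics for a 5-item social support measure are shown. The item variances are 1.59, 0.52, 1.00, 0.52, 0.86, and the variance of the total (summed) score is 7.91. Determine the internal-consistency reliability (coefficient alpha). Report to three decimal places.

coefficient alpha = 0.540

sum of item variances = 1.59 + 0.52 + 1.00 + 0.52 + 0.86 = 4.49
α = (k/(k−1))·(1 − sum of item variances/Var(T)) = (5/4)·(1 − 4.49/7.91) = 0.540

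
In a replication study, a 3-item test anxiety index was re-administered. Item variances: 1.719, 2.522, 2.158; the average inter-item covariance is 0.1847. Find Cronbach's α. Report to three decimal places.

sum of item variances = 1.719 + 2.522 + 2.158 = 6.399
Sum of the 3 distinct covariances = 3 × 0.1847 = 0.5541
Var(T) = sum of item variances + 2·Σcov = 6.399 + 2 × 0.5541 = 7.5072
α = (3/2)·(1 − 6.399/7.5072) = 0.221

Cronbach's α = 0.221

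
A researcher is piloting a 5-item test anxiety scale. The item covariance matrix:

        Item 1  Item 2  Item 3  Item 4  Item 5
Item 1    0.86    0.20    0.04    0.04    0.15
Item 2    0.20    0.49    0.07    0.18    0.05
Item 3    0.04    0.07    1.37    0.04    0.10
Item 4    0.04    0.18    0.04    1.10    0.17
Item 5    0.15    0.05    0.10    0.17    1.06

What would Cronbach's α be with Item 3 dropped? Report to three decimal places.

Remaining items: Item 1, Item 2, Item 4, Item 5 (k = 4).
sum of item variances = 0.86 + 0.49 + 1.10 + 1.06 = 3.51
Var(T) = 3.51 + 2 × 0.79 = 5.09
α (item deleted) = (4/3)·(1 − 3.51/5.09) = 0.414

Cronbach's α = 0.414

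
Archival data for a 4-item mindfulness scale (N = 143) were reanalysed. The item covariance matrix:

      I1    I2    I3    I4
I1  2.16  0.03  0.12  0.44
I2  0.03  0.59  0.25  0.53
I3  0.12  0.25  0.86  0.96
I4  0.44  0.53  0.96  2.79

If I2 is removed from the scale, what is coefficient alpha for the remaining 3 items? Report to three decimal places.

coefficient alpha = 0.515

Remaining items: I1, I3, I4 (k = 3).
Σσ²ᵢ = 2.16 + 0.86 + 2.79 = 5.81
σ²_T = 5.81 + 2 × 1.52 = 8.85
α (item deleted) = (3/2)·(1 − 5.81/8.85) = 0.515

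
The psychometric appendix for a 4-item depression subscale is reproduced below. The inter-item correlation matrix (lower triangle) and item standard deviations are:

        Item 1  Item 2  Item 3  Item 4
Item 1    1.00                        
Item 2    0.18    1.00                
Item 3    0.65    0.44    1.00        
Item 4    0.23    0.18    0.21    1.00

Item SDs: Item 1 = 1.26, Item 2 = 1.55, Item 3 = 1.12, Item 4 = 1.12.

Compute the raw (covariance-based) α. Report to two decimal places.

α = 0.63

Σσ²ᵢ = 1.26² + 1.55² + 1.12² + 1.12² = 6.4989
Covariances σ_ij = r_ij · s_i · s_j:
  σ(Item 1,Item 2) = 0.18 × 1.26 × 1.55 = 0.3515
  σ(Item 1,Item 3) = 0.65 × 1.26 × 1.12 = 0.9173
  σ(Item 1,Item 4) = 0.23 × 1.26 × 1.12 = 0.3246
  σ(Item 2,Item 3) = 0.44 × 1.55 × 1.12 = 0.7638
  σ(Item 2,Item 4) = 0.18 × 1.55 × 1.12 = 0.3125
  σ(Item 3,Item 4) = 0.21 × 1.12 × 1.12 = 0.2634
σ²_T = Σσ²ᵢ + 2·Σσ_ij = 6.4989 + 2 × 2.9331 = 12.3651
α = (4/3)·(1 − 6.4989/12.3651) = 0.63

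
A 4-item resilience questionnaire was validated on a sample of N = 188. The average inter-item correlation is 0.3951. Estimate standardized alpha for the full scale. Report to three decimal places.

standardized alpha = 0.723

Standardized α = k·r̄ / (1 + (k−1)·r̄) = 4 × 0.3951 / (1 + 3 × 0.3951)
  = 1.5804 / 2.1853 = 0.723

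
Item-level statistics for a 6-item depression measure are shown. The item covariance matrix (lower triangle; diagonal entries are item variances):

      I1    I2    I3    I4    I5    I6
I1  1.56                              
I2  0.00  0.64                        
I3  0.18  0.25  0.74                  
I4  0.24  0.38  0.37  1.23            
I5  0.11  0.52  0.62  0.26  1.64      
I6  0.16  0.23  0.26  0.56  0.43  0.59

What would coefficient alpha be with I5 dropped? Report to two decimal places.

Remaining items: I1, I2, I3, I4, I6 (k = 5).
Σσᵢ² = 1.56 + 0.64 + 0.74 + 1.23 + 0.59 = 4.76
Var(T) = 4.76 + 2 × 2.63 = 10.02
α (item deleted) = (5/4)·(1 − 4.76/10.02) = 0.66

coefficient alpha = 0.66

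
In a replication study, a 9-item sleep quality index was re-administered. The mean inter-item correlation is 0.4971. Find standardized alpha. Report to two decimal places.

standardized alpha = 0.90

Standardized α = k·r̄ / (1 + (k−1)·r̄) = 9 × 0.4971 / (1 + 8 × 0.4971)
  = 4.4739 / 4.9768 = 0.90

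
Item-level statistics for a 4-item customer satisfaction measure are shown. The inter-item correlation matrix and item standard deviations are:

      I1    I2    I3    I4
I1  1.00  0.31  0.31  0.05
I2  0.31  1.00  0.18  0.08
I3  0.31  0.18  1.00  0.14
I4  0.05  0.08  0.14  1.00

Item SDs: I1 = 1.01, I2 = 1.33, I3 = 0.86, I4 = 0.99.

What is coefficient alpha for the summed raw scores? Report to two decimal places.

α = 0.45

Σσ²ᵢ = 1.01² + 1.33² + 0.86² + 0.99² = 4.5087
Covariances σ_ij = r_ij · s_i · s_j:
  σ(I1,I2) = 0.31 × 1.01 × 1.33 = 0.4164
  σ(I1,I3) = 0.31 × 1.01 × 0.86 = 0.2693
  σ(I1,I4) = 0.05 × 1.01 × 0.99 = 0.0500
  σ(I2,I3) = 0.18 × 1.33 × 0.86 = 0.2059
  σ(I2,I4) = 0.08 × 1.33 × 0.99 = 0.1053
  σ(I3,I4) = 0.14 × 0.86 × 0.99 = 0.1192
σ²_T = Σσ²ᵢ + 2·Σσ_ij = 4.5087 + 2 × 1.1661 = 6.8409
α = (4/3)·(1 − 4.5087/6.8409) = 0.45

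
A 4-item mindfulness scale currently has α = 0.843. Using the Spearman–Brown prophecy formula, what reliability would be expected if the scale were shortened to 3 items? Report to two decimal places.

predicted reliability = 0.80

Length factor m = 3/4 = 0.7500
α' = m·α / (1 − (1−m)·α)
   = 3/4 × 0.843 / (1 − (1 − 3/4) × 0.843)
   = 0.6322 / 0.7893 = 0.80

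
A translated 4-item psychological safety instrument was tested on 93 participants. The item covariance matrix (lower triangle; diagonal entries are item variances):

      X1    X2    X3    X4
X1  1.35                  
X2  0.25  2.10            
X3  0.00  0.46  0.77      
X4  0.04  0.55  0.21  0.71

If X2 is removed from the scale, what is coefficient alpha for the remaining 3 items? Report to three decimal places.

α = 0.225

Remaining items: X1, X3, X4 (k = 3).
ΣVar(i) = 1.35 + 0.77 + 0.71 = 2.83
σ²_total = 2.83 + 2 × 0.25 = 3.33
α (item deleted) = (3/2)·(1 − 2.83/3.33) = 0.225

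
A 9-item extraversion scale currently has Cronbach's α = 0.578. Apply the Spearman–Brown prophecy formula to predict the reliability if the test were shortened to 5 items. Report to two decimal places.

Length factor m = 5/9 = 0.5556
α' = m·α / (1 − (1−m)·α)
   = 5/9 × 0.578 / (1 − (1 − 5/9) × 0.578)
   = 0.3211 / 0.7431 = 0.43

predicted reliability = 0.43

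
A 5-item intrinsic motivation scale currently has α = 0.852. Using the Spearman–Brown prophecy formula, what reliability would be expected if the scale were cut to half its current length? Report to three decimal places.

Length factor m = 1/2
α' = m·α / (1 − (1−m)·α)
   = 1/2 × 0.852 / (1 − (1 − 1/2) × 0.852)
   = 0.4260 / 0.5740 = 0.742

predicted reliability = 0.742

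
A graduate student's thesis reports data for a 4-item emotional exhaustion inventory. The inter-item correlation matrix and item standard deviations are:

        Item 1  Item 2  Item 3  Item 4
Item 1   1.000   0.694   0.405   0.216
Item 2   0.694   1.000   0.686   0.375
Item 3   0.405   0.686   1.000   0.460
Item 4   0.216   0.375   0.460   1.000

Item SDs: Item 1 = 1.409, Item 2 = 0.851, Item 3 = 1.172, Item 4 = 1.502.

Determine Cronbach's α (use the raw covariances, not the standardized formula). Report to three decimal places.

Cronbach's α = 0.738

Σσ²ᵢ = 1.409² + 0.851² + 1.172² + 1.502² = 6.3391
Covariances σ_ij = r_ij · s_i · s_j:
  σ(Item 1,Item 2) = 0.694 × 1.409 × 0.851 = 0.8321
  σ(Item 1,Item 3) = 0.405 × 1.409 × 1.172 = 0.6688
  σ(Item 1,Item 4) = 0.216 × 1.409 × 1.502 = 0.4571
  σ(Item 2,Item 3) = 0.686 × 0.851 × 1.172 = 0.6842
  σ(Item 2,Item 4) = 0.375 × 0.851 × 1.502 = 0.4793
  σ(Item 3,Item 4) = 0.460 × 1.172 × 1.502 = 0.8098
σ²_T = Σσ²ᵢ + 2·Σσ_ij = 6.3391 + 2 × 3.9313 = 14.2017
α = (4/3)·(1 − 6.3391/14.2017) = 0.738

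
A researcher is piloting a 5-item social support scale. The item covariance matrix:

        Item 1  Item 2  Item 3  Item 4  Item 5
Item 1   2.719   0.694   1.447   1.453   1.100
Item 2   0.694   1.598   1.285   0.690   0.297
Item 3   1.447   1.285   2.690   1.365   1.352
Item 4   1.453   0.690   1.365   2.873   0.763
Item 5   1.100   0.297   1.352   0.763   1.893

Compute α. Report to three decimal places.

α = 0.799

Σσ²ᵢ = 2.719 + 1.598 + 2.690 + 2.873 + 1.893 = 11.773
Sum of off-diagonal covariances = 10.446
σ²_T = 11.773 + 2 × 10.446 = 32.665
α = (k/(k−1))·(1 − Σσ²ᵢ/σ²_T) = (5/4)·(1 − 11.773/32.665) = 0.799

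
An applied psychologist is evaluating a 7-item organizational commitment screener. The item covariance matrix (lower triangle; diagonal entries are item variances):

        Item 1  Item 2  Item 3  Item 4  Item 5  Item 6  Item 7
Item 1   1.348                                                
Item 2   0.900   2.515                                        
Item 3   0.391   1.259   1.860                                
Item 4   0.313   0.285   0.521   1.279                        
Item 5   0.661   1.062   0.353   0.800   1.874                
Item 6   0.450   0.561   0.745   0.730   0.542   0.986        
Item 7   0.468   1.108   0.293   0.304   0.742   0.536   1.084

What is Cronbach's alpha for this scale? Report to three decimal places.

sum of item variances = 1.348 + 2.515 + 1.860 + 1.279 + 1.874 + 0.986 + 1.084 = 10.946
Sum of off-diagonal covariances = 13.024
σ²_T = 10.946 + 2 × 13.024 = 36.994
α = (k/(k−1))·(1 − sum of item variances/σ²_T) = (7/6)·(1 − 10.946/36.994) = 0.821

Cronbach's alpha = 0.821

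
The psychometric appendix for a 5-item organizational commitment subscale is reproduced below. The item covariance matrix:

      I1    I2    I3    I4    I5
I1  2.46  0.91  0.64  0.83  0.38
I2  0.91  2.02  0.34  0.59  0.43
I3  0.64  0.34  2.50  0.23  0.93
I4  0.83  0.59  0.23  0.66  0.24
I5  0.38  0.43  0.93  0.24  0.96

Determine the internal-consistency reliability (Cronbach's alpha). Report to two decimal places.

α = 0.70

Σσ²ᵢ = 2.46 + 2.02 + 2.50 + 0.66 + 0.96 = 8.60
Sum of off-diagonal covariances = 5.52
σ²_total = 8.60 + 2 × 5.52 = 19.64
α = (k/(k−1))·(1 − Σσ²ᵢ/σ²_total) = (5/4)·(1 − 8.60/19.64) = 0.70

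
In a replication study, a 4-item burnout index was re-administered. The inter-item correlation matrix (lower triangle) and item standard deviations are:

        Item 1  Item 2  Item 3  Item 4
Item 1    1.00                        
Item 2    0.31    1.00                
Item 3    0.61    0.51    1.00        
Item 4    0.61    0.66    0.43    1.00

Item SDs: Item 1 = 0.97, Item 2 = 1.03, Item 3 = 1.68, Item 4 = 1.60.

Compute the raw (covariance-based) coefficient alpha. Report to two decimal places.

α = 0.79

Σσ²ᵢ = 0.97² + 1.03² + 1.68² + 1.60² = 7.3842
Covariances σ_ij = r_ij · s_i · s_j:
  σ(Item 1,Item 2) = 0.31 × 0.97 × 1.03 = 0.3097
  σ(Item 1,Item 3) = 0.61 × 0.97 × 1.68 = 0.9941
  σ(Item 1,Item 4) = 0.61 × 0.97 × 1.60 = 0.9467
  σ(Item 2,Item 3) = 0.51 × 1.03 × 1.68 = 0.8825
  σ(Item 2,Item 4) = 0.66 × 1.03 × 1.60 = 1.0877
  σ(Item 3,Item 4) = 0.43 × 1.68 × 1.60 = 1.1558
σ²_T = Σσ²ᵢ + 2·Σσ_ij = 7.3842 + 2 × 5.3765 = 18.1372
α = (4/3)·(1 − 7.3842/18.1372) = 0.79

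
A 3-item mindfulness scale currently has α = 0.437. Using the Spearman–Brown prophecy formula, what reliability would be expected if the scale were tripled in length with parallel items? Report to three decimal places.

Length factor m = 3
α' = m·α / (1 + (m−1)·α)
   = 3 × 0.437 / (1 + (3 − 1) × 0.437)
   = 1.3110 / 1.8740 = 0.700

predicted reliability = 0.700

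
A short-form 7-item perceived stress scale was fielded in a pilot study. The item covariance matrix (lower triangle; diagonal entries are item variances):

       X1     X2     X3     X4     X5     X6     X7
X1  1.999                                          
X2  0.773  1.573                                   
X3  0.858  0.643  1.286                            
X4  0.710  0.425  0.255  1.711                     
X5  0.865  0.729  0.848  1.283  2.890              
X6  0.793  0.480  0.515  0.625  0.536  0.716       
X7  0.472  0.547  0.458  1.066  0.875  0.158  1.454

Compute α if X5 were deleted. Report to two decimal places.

Remaining items: X1, X2, X3, X4, X6, X7 (k = 6).
sum of item variances = 1.999 + 1.573 + 1.286 + 1.711 + 0.716 + 1.454 = 8.739
σ²_total = 8.739 + 2 × 8.778 = 26.295
α (item deleted) = (6/5)·(1 − 8.739/26.295) = 0.80

α = 0.80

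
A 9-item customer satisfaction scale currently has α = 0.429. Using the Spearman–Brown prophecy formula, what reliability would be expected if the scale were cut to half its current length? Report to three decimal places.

predicted reliability = 0.273

Length factor m = 1/2
α' = m·α / (1 − (1−m)·α)
   = 1/2 × 0.429 / (1 − (1 − 1/2) × 0.429)
   = 0.2145 / 0.7855 = 0.273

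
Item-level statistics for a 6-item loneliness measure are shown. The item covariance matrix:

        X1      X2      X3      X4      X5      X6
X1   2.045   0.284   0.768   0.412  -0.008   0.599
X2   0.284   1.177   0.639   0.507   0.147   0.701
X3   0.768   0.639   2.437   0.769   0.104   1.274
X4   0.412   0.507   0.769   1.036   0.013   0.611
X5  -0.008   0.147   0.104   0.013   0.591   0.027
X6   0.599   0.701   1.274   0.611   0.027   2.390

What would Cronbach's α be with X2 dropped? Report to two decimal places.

Remaining items: X1, X3, X4, X5, X6 (k = 5).
ΣVar(i) = 2.045 + 2.437 + 1.036 + 0.591 + 2.390 = 8.499
total variance = 8.499 + 2 × 4.569 = 17.637
α (item deleted) = (5/4)·(1 − 8.499/17.637) = 0.65

α = 0.65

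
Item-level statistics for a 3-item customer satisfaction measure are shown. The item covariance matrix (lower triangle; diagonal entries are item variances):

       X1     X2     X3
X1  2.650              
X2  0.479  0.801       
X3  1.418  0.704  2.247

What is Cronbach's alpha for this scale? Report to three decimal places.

Σσᵢ² = 2.650 + 0.801 + 2.247 = 5.698
Sum of off-diagonal covariances = 2.601
σ²_total = 5.698 + 2 × 2.601 = 10.900
α = (k/(k−1))·(1 − Σσᵢ²/σ²_total) = (3/2)·(1 − 5.698/10.900) = 0.716

Cronbach's alpha = 0.716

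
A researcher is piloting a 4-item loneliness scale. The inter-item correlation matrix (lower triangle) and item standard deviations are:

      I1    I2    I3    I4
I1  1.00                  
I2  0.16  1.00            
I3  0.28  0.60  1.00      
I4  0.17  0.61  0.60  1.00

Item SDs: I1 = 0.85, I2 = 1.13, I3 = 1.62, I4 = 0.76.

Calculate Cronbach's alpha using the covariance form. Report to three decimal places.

Cronbach's alpha = 0.715

Σσ²ᵢ = 0.85² + 1.13² + 1.62² + 0.76² = 5.2014
Covariances σ_ij = r_ij · s_i · s_j:
  σ(I1,I2) = 0.16 × 0.85 × 1.13 = 0.1537
  σ(I1,I3) = 0.28 × 0.85 × 1.62 = 0.3856
  σ(I1,I4) = 0.17 × 0.85 × 0.76 = 0.1098
  σ(I2,I3) = 0.60 × 1.13 × 1.62 = 1.0984
  σ(I2,I4) = 0.61 × 1.13 × 0.76 = 0.5239
  σ(I3,I4) = 0.60 × 1.62 × 0.76 = 0.7387
σ²_T = Σσ²ᵢ + 2·Σσ_ij = 5.2014 + 2 × 3.0101 = 11.2216
α = (4/3)·(1 − 5.2014/11.2216) = 0.715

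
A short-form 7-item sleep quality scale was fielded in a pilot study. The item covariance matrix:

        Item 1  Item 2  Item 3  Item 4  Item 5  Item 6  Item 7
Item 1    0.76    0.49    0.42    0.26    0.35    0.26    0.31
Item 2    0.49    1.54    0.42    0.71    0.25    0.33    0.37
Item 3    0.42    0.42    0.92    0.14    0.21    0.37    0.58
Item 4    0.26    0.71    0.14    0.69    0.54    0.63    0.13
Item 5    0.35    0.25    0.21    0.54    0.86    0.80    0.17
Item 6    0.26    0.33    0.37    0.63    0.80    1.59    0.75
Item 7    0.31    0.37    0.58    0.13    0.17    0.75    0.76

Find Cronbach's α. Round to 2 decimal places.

Σσᵢ² = 0.76 + 1.54 + 0.92 + 0.69 + 0.86 + 1.59 + 0.76 = 7.12
Sum of off-diagonal covariances = 8.49
Var(T) = 7.12 + 2 × 8.49 = 24.10
α = (k/(k−1))·(1 − Σσᵢ²/Var(T)) = (7/6)·(1 − 7.12/24.10) = 0.82

α = 0.82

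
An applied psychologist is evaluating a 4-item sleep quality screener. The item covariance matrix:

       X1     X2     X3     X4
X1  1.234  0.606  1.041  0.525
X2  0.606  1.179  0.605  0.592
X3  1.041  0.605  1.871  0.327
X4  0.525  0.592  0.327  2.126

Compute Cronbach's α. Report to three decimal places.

α = 0.714

Σσ²ᵢ = 1.234 + 1.179 + 1.871 + 2.126 = 6.410
Σ_{i<j} σ_ij = 3.696
σ²_total = 6.410 + 2 × 3.696 = 13.802
α = (k/(k−1))·(1 − Σσ²ᵢ/σ²_total) = (4/3)·(1 − 6.410/13.802) = 0.714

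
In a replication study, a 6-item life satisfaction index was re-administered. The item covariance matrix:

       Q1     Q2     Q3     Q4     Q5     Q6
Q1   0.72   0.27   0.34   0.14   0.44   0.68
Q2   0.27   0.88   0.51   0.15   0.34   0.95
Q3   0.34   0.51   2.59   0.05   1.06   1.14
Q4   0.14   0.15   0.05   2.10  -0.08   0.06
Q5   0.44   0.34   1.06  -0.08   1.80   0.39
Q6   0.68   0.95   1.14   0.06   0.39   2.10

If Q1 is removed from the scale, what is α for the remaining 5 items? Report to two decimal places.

Remaining items: Q2, Q3, Q4, Q5, Q6 (k = 5).
ΣVar(i) = 0.88 + 2.59 + 2.10 + 1.80 + 2.10 = 9.47
total variance = 9.47 + 2 × 4.57 = 18.61
α (item deleted) = (5/4)·(1 − 9.47/18.61) = 0.61

α = 0.61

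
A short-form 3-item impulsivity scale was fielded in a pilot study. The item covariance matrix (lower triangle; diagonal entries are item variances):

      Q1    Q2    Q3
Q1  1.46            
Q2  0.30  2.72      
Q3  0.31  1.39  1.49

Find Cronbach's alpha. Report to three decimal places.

α = 0.620

sum of item variances = 1.46 + 2.72 + 1.49 = 5.67
Sum of the distinct covariances = 2.00
total variance = 5.67 + 2 × 2.00 = 9.67
α = (k/(k−1))·(1 − sum of item variances/total variance) = (3/2)·(1 − 5.67/9.67) = 0.620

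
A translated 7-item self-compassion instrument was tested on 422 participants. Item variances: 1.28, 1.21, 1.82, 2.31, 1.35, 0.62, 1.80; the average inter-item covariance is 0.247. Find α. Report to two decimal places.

α = 0.58

ΣVar(i) = 1.28 + 1.21 + 1.82 + 2.31 + 1.35 + 0.62 + 1.80 = 10.39
Sum of the 21 distinct covariances = 21 × 0.247 = 5.187
total variance = ΣVar(i) + 2·Σcov = 10.39 + 2 × 5.187 = 20.764
α = (7/6)·(1 − 10.39/20.764) = 0.58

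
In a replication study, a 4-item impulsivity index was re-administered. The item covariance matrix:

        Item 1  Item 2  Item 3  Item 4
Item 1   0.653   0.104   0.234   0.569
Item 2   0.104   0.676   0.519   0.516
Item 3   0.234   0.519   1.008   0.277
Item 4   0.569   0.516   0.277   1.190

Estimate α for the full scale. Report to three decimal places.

α = 0.743

Σσᵢ² = 0.653 + 0.676 + 1.008 + 1.190 = 3.527
Sum of off-diagonal covariances = 2.219
σ²_T = 3.527 + 2 × 2.219 = 7.965
α = (k/(k−1))·(1 − Σσᵢ²/σ²_T) = (4/3)·(1 − 3.527/7.965) = 0.743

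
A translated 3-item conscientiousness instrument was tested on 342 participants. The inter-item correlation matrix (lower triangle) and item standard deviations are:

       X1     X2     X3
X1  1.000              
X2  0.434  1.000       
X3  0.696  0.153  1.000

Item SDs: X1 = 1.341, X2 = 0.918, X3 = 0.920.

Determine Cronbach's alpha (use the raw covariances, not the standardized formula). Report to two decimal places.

α = 0.70

Σσ²ᵢ = 1.341² + 0.918² + 0.920² = 3.4874
Covariances σ_ij = r_ij · s_i · s_j:
  σ(X1,X2) = 0.434 × 1.341 × 0.918 = 0.5343
  σ(X1,X3) = 0.696 × 1.341 × 0.920 = 0.8587
  σ(X2,X3) = 0.153 × 0.918 × 0.920 = 0.1292
σ²_T = Σσ²ᵢ + 2·Σσ_ij = 3.4874 + 2 × 1.5222 = 6.5318
α = (3/2)·(1 − 3.4874/6.5318) = 0.70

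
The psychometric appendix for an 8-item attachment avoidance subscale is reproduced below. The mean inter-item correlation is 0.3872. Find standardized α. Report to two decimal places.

Standardized α = k·r̄ / (1 + (k−1)·r̄) = 8 × 0.3872 / (1 + 7 × 0.3872)
  = 3.0976 / 3.7104 = 0.83

standardized α = 0.83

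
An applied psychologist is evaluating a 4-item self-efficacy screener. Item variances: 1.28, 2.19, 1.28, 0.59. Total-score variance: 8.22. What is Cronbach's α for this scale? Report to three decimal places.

α = 0.467

ΣVar(i) = 1.28 + 2.19 + 1.28 + 0.59 = 5.34
α = (k/(k−1))·(1 − ΣVar(i)/Var(T)) = (4/3)·(1 − 5.34/8.22) = 0.467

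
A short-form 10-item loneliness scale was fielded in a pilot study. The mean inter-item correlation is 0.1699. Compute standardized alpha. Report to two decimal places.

Standardized α = k·r̄ / (1 + (k−1)·r̄) = 10 × 0.1699 / (1 + 9 × 0.1699)
  = 1.6990 / 2.5291 = 0.67

α = 0.67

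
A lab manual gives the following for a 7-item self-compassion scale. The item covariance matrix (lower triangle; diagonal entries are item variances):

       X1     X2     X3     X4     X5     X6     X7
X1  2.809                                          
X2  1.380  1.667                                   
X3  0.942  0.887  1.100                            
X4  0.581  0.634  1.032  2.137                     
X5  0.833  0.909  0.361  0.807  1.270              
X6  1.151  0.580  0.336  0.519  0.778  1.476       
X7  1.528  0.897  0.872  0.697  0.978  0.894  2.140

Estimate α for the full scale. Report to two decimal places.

α = 0.86

Σσ²ᵢ = 2.809 + 1.667 + 1.100 + 2.137 + 1.270 + 1.476 + 2.140 = 12.599
Sum of the distinct covariances = 17.596
σ²_T = 12.599 + 2 × 17.596 = 47.791
α = (k/(k−1))·(1 − Σσ²ᵢ/σ²_T) = (7/6)·(1 − 12.599/47.791) = 0.86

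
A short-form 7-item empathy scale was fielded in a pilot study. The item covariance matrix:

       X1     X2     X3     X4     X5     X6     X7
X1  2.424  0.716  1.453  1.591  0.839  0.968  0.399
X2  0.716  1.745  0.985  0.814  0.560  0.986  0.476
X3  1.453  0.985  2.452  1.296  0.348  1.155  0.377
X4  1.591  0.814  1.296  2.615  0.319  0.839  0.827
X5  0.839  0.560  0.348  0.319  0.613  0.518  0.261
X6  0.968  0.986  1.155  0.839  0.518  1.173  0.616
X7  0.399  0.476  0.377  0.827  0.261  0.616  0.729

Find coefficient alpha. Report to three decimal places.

α = 0.858

Σσᵢ² = 2.424 + 1.745 + 2.452 + 2.615 + 0.613 + 1.173 + 0.729 = 11.751
Σ_{i<j} σ_ij = 16.343
Var(T) = 11.751 + 2 × 16.343 = 44.437
α = (k/(k−1))·(1 − Σσᵢ²/Var(T)) = (7/6)·(1 − 11.751/44.437) = 0.858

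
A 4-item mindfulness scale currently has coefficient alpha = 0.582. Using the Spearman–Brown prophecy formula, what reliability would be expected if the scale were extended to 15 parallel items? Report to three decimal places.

predicted reliability = 0.839

Length factor m = 15/4 = 3.7500
α' = m·α / (1 + (m−1)·α)
   = 15/4 × 0.582 / (1 + (15/4 − 1) × 0.582)
   = 2.1825 / 2.6005 = 0.839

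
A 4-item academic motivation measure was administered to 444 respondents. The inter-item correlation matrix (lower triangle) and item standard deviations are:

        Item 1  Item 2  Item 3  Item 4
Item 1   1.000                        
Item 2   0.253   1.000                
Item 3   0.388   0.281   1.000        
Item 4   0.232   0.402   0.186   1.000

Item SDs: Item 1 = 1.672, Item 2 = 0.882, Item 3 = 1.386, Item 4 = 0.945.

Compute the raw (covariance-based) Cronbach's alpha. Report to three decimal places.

Cronbach's alpha = 0.593

Σσ²ᵢ = 1.672² + 0.882² + 1.386² + 0.945² = 6.3875
Covariances σ_ij = r_ij · s_i · s_j:
  σ(Item 1,Item 2) = 0.253 × 1.672 × 0.882 = 0.3731
  σ(Item 1,Item 3) = 0.388 × 1.672 × 1.386 = 0.8991
  σ(Item 1,Item 4) = 0.232 × 1.672 × 0.945 = 0.3666
  σ(Item 2,Item 3) = 0.281 × 0.882 × 1.386 = 0.3435
  σ(Item 2,Item 4) = 0.402 × 0.882 × 0.945 = 0.3351
  σ(Item 3,Item 4) = 0.186 × 1.386 × 0.945 = 0.2436
σ²_T = Σσ²ᵢ + 2·Σσ_ij = 6.3875 + 2 × 2.5610 = 11.5095
α = (4/3)·(1 − 6.3875/11.5095) = 0.593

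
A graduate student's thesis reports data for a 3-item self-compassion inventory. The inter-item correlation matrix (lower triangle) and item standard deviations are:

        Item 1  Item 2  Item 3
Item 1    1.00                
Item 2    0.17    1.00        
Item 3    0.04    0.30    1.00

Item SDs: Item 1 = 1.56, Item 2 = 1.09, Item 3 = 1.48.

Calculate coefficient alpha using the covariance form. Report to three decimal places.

coefficient alpha = 0.344

Σσ²ᵢ = 1.56² + 1.09² + 1.48² = 5.8121
Covariances σ_ij = r_ij · s_i · s_j:
  σ(Item 1,Item 2) = 0.17 × 1.56 × 1.09 = 0.2891
  σ(Item 1,Item 3) = 0.04 × 1.56 × 1.48 = 0.0924
  σ(Item 2,Item 3) = 0.30 × 1.09 × 1.48 = 0.4840
σ²_T = Σσ²ᵢ + 2·Σσ_ij = 5.8121 + 2 × 0.8655 = 7.5431
α = (3/2)·(1 − 5.8121/7.5431) = 0.344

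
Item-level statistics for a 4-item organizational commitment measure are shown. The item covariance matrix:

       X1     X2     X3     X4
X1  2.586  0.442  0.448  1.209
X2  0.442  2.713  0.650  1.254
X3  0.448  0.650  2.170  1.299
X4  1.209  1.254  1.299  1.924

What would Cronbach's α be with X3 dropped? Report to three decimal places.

α = 0.669

Remaining items: X1, X2, X4 (k = 3).
Σσᵢ² = 2.586 + 2.713 + 1.924 = 7.223
Var(T) = 7.223 + 2 × 2.905 = 13.033
α (item deleted) = (3/2)·(1 − 7.223/13.033) = 0.669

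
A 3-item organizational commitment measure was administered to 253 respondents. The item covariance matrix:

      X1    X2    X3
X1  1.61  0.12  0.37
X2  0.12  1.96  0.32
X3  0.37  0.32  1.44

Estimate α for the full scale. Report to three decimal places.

α = 0.367

Σσᵢ² = 1.61 + 1.96 + 1.44 = 5.01
Σ_{i<j} σ_ij = 0.81
total variance = 5.01 + 2 × 0.81 = 6.63
α = (k/(k−1))·(1 − Σσᵢ²/total variance) = (3/2)·(1 − 5.01/6.63) = 0.367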